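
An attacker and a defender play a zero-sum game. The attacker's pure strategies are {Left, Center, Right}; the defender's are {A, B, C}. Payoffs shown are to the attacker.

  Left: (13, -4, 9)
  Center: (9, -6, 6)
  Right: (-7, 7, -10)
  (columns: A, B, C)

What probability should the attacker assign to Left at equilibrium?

17/30

Row minima: Left → -4, Center → -6, Right → -10; maximin = -4.
Column maxima: A → 13, B → 7, C → 9; minimax = 7.
-4 ≠ 7, so there is no saddle point; optimal play is mixed.
Center is strictly dominated by Left, so the attacker never plays it.
A is strictly dominated by C (it gives the attacker strictly more in every row), so the defender never plays it.
On the remaining 2×2 (Left, Right vs B, C):
Let the attacker play Left with probability p. Expected payoff against B: (-4)p + 7(1−p) = −11p + 7; against C: 9p + (-10)(1−p) = 19p − 10.
Setting these equal: −11p + 7 = 19p − 10 ⇒ −30p = -17 ⇒ p = 17/30, and the value is (-11)·(17/30) + 7 = 23/30.
For the defender: with q = P(B), equating Left's and Right's payoffs gives −13q + 9 = 17q − 10 ⇒ q = 19/30.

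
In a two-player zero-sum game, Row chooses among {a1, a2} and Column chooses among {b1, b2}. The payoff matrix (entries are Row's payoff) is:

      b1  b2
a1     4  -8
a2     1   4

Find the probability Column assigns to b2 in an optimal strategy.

1/5

Row minima: a1 → -8, a2 → 1; maximin = 1.
Column maxima: b1 → 4, b2 → 4; minimax = 4.
1 ≠ 4, so there is no saddle point; optimal play is mixed.
Let Row play a1 with probability p. Expected payoff against b1: 4p + 1(1−p) = 3p + 1; against b2: (-8)p + 4(1−p) = −12p + 4.
Setting these equal: 3p + 1 = −12p + 4 ⇒ 15p = 3 ⇒ p = 1/5, and the value is (3)·(1/5) + 1 = 8/5.
For Column: with q = P(b1), equating a1's and a2's payoffs gives 12q − 8 = −3q + 4 ⇒ q = 4/5.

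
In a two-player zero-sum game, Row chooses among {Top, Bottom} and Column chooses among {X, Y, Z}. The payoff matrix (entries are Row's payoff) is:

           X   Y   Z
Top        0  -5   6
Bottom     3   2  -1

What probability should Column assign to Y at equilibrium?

1/2

Row minima: Top → -5, Bottom → -1; maximin = -1.
Column maxima: X → 3, Y → 2, Z → 6; minimax = 2.
-1 ≠ 2, so there is no saddle point; optimal play is mixed.
X is strictly dominated by Y (it gives Row strictly more in every row), so Column never plays it.
On the remaining 2×2 (Top, Bottom vs Y, Z):
Let Row play Top with probability p. Expected payoff against Y: (-5)p + 2(1−p) = −7p + 2; against Z: 6p + (-1)(1−p) = 7p − 1.
Setting these equal: −7p + 2 = 7p − 1 ⇒ −14p = -3 ⇒ p = 3/14, and the value is (-7)·(3/14) + 2 = 1/2.
For Column: with q = P(Y), equating Top's and Bottom's payoffs gives −11q + 6 = 3q − 1 ⇒ q = 1/2.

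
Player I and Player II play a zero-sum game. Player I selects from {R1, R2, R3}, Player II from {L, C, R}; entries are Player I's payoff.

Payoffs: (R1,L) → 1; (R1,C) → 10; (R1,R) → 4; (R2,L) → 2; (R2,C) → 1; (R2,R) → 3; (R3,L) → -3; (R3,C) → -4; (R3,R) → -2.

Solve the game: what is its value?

Row minima: R1 → 1, R2 → 1, R3 → -4; maximin = 1.
Column maxima: L → 2, C → 10, R → 4; minimax = 2.
1 ≠ 2, so there is no saddle point; optimal play is mixed.
R3 is strictly dominated by R1, so Player I never plays it.
R is strictly dominated by L (it gives Player I strictly more in every row), so Player II never plays it.
On the remaining 2×2 (R1, R2 vs L, C):
Let Player I play R1 with probability p. Expected payoff against L: 1p + 2(1−p) = −p + 2; against C: 10p + 1(1−p) = 9p + 1.
Setting these equal: −p + 2 = 9p + 1 ⇒ −10p = -1 ⇒ p = 1/10, and the value is (-1)·(1/10) + 2 = 19/10.
For Player II: with q = P(L), equating R1's and R2's payoffs gives −9q + 10 = q + 1 ⇒ q = 9/10.

19/10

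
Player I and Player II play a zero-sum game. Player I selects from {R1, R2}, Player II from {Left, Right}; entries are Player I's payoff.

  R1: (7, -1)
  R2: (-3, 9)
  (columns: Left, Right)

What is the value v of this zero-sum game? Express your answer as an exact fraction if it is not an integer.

Row minima: R1 → -1, R2 → -3; maximin = -1.
Column maxima: Left → 7, Right → 9; minimax = 7.
-1 ≠ 7, so there is no saddle point; optimal play is mixed.
Let Player I play R1 with probability p. Expected payoff against Left: 7p + (-3)(1−p) = 10p − 3; against Right: (-1)p + 9(1−p) = −10p + 9.
Setting these equal: 10p − 3 = −10p + 9 ⇒ 20p = 12 ⇒ p = 3/5, and the value is (10)·(3/5) − 3 = 3.
For Player II: with q = P(Left), equating R1's and R2's payoffs gives 8q − 1 = −12q + 9 ⇒ q = 1/2.

3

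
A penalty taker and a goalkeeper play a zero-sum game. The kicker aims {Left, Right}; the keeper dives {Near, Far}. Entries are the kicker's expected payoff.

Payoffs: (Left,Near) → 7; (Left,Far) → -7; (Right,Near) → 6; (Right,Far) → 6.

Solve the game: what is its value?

6

Row minima: Left → -7, Right → 6; maximin = 6.
Column maxima: Near → 7, Far → 6; minimax = 6.
Since maximin = minimax = 6, there is a saddle point and the value is 6.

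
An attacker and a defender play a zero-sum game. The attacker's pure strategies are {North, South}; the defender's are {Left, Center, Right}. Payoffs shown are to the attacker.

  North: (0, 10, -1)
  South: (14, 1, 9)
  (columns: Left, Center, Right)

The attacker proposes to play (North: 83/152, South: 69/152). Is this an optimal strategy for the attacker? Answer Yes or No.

No

Against Left this mix gives (83/152)·0 + (69/152)·14 = 483/76.
Against Center this mix gives (83/152)·10 + (69/152)·1 = 899/152.
Against Right this mix gives (83/152)·(-1) + (69/152)·9 = 269/76.
The defender will play Right, holding the attacker to 269/76. Shifting weight toward the row that does better against Right would raise this floor (the equalizing mix achieves 91/19 against both Right and Center), so the proposed strategy is not optimal.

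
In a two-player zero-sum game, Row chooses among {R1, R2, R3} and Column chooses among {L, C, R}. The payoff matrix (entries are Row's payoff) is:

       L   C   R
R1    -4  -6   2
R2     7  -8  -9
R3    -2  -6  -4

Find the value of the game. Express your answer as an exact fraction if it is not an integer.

-6

Row minima: R1 → -6, R2 → -9, R3 → -6; maximin = -6.
Column maxima: L → 7, C → -6, R → 2; minimax = -6.
Since maximin = minimax = -6, there is a saddle point and the value is -6.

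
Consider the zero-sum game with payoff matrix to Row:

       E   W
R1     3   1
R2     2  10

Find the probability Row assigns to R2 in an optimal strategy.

Row minima: R1 → 1, R2 → 2; maximin = 2.
Column maxima: E → 3, W → 10; minimax = 3.
2 ≠ 3, so there is no saddle point; optimal play is mixed.
Let Row play R1 with probability p. Expected payoff against E: 3p + 2(1−p) = p + 2; against W: 1p + 10(1−p) = −9p + 10.
Setting these equal: p + 2 = −9p + 10 ⇒ 10p = 8 ⇒ p = 4/5, and the value is (1)·(4/5) + 2 = 14/5.
For Column: with q = P(E), equating R1's and R2's payoffs gives 2q + 1 = −8q + 10 ⇒ q = 9/10.

1/5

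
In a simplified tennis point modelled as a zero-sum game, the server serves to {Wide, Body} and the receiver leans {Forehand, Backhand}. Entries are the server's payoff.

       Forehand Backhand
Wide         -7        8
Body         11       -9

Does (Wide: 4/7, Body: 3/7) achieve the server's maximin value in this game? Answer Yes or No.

Against Forehand this mix gives (4/7)·(-7) + (3/7)·11 = 5/7.
Against Backhand this mix gives (4/7)·8 + (3/7)·(-9) = 5/7.
All of the receiver's active replies (Forehand, Backhand) yield 5/7, and no column does worse for the server. The mix makes the receiver indifferent and guarantees 5/7, so it is optimal.

Yes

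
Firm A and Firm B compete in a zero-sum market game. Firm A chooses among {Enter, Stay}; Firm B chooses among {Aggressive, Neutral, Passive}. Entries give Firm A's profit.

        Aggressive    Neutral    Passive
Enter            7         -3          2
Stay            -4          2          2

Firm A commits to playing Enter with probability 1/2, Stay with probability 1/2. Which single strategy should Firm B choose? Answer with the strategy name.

Neutral

If Firm B plays Aggressive, Firm A's expected payoff is (1/2)·7 + (1/2)·(-4) = 3/2.
If Firm B plays Neutral, Firm A's expected payoff is (1/2)·(-3) + (1/2)·2 = -1/2.
If Firm B plays Passive, Firm A's expected payoff is (1/2)·2 + (1/2)·2 = 2.
Firm B minimizes Firm A's payoff; the smallest is -1/2, so the best response is Neutral.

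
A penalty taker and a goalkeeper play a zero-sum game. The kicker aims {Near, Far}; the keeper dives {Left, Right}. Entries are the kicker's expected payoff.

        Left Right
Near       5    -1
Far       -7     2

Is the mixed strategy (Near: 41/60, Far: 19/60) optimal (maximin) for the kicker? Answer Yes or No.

Against Left this mix gives (41/60)·5 + (19/60)·(-7) = 6/5.
Against Right this mix gives (41/60)·(-1) + (19/60)·2 = -1/20.
The keeper will play Right, holding the kicker to -1/20. Shifting weight toward the row that does better against Right would raise this floor (the equalizing mix achieves 1/5 against both Right and Left), so the proposed strategy is not optimal.

No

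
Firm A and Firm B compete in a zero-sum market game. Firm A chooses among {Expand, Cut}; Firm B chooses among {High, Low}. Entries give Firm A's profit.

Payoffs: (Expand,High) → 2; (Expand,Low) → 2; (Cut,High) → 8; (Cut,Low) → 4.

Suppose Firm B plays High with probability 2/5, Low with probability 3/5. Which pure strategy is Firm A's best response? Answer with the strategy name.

Cut

Expected payoff of Expand: (2/5)·2 + (3/5)·2 = 2.
Expected payoff of Cut: (2/5)·8 + (3/5)·4 = 28/5.
The largest is 28/5, so Firm A's best response is Cut.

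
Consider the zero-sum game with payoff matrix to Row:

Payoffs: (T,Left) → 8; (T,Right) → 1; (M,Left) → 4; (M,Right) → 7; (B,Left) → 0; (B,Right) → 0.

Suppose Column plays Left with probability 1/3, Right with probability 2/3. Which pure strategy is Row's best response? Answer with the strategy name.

Expected payoff of T: (1/3)·8 + (2/3)·1 = 10/3.
Expected payoff of M: (1/3)·4 + (2/3)·7 = 6.
Expected payoff of B: (1/3)·0 + (2/3)·0 = 0.
The largest is 6, so Row's best response is M.

M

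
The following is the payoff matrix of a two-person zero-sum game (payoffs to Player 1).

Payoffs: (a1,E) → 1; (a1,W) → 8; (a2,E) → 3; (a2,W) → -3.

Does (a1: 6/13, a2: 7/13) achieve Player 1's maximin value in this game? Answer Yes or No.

Yes

Against E this mix gives (6/13)·1 + (7/13)·3 = 27/13.
Against W this mix gives (6/13)·8 + (7/13)·(-3) = 27/13.
All of Player 2's active replies (E, W) yield 27/13, and no column does worse for Player 1. The mix makes Player 2 indifferent and guarantees 27/13, so it is optimal.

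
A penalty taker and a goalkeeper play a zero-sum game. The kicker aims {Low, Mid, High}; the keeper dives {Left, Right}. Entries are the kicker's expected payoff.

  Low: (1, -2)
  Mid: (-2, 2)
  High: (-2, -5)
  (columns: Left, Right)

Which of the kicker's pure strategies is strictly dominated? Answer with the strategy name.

High

Low gives a strictly higher payoff than High against every column: 1 > -2, -2 > -5.
So High is strictly dominated and the kicker never plays it.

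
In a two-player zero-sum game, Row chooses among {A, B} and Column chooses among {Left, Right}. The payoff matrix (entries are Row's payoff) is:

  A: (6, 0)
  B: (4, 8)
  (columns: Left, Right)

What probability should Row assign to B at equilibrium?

Row minima: A → 0, B → 4; maximin = 4.
Column maxima: Left → 6, Right → 8; minimax = 6.
4 ≠ 6, so there is no saddle point; optimal play is mixed.
Let Row play A with probability p. Expected payoff against Left: 6p + 4(1−p) = 2p + 4; against Right: 0p + 8(1−p) = −8p + 8.
Setting these equal: 2p + 4 = −8p + 8 ⇒ 10p = 4 ⇒ p = 2/5, and the value is (2)·(2/5) + 4 = 24/5.
For Column: with q = P(Left), equating A's and B's payoffs gives 6q = −4q + 8 ⇒ q = 4/5.

3/5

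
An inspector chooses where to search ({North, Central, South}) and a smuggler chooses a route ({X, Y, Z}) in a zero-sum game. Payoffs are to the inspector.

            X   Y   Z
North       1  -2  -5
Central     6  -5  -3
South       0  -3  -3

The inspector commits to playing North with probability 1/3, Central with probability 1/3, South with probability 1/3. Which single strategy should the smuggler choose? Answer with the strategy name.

Z

If the smuggler plays X, the inspector's expected payoff is (1/3)·1 + (1/3)·6 + (1/3)·0 = 7/3.
If the smuggler plays Y, the inspector's expected payoff is (1/3)·(-2) + (1/3)·(-5) + (1/3)·(-3) = -10/3.
If the smuggler plays Z, the inspector's expected payoff is (1/3)·(-5) + (1/3)·(-3) + (1/3)·(-3) = -11/3.
The smuggler minimizes the inspector's payoff; the smallest is -11/3, so the best response is Z.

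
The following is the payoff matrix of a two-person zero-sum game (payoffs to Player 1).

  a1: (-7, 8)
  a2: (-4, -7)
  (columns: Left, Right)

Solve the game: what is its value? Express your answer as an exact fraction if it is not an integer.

-9/2

Row minima: a1 → -7, a2 → -7; maximin = -7.
Column maxima: Left → -4, Right → 8; minimax = -4.
-7 ≠ -4, so there is no saddle point; optimal play is mixed.
Let Player 1 play a1 with probability p. Expected payoff against Left: (-7)p + (-4)(1−p) = −3p − 4; against Right: 8p + (-7)(1−p) = 15p − 7.
Setting these equal: −3p − 4 = 15p − 7 ⇒ −18p = -3 ⇒ p = 1/6, and the value is (-3)·(1/6) − 4 = -9/2.
For Player 2: with q = P(Left), equating a1's and a2's payoffs gives −15q + 8 = 3q − 7 ⇒ q = 5/6.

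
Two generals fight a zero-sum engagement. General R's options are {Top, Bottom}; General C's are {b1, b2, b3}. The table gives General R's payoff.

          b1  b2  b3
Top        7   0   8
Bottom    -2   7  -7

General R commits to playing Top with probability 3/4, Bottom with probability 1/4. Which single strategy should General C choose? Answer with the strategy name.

If General C plays b1, General R's expected payoff is (3/4)·7 + (1/4)·(-2) = 19/4.
If General C plays b2, General R's expected payoff is (3/4)·0 + (1/4)·7 = 7/4.
If General C plays b3, General R's expected payoff is (3/4)·8 + (1/4)·(-7) = 17/4.
General C minimizes General R's payoff; the smallest is 7/4, so the best response is b2.

b2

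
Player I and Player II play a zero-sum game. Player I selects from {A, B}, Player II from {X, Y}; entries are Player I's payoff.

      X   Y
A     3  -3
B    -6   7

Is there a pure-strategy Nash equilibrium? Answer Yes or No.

Row minima: A → -3, B → -6; maximin = -3.
Column maxima: X → 3, Y → 7; minimax = 3.
-3 ≠ 3, so no pure-strategy equilibrium exists.

No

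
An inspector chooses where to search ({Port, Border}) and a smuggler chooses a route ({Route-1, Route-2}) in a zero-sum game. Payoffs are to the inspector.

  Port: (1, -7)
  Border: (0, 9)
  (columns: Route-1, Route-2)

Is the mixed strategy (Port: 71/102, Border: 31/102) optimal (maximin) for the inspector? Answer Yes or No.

Against Route-1 this mix gives (71/102)·1 + (31/102)·0 = 71/102.
Against Route-2 this mix gives (71/102)·(-7) + (31/102)·9 = -109/51.
The smuggler will play Route-2, holding the inspector to -109/51. Shifting weight toward the row that does better against Route-2 would raise this floor (the equalizing mix achieves 9/17 against both Route-2 and Route-1), so the proposed strategy is not optimal.

No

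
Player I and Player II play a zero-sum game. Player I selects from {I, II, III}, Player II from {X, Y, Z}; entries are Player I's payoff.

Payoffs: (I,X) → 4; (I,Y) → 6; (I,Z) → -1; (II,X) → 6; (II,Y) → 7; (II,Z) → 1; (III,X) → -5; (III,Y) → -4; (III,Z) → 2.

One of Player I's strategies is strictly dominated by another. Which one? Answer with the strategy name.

II gives a strictly higher payoff than I against every column: 6 > 4, 7 > 6, 1 > -1.
So I is strictly dominated and Player I never plays it.

I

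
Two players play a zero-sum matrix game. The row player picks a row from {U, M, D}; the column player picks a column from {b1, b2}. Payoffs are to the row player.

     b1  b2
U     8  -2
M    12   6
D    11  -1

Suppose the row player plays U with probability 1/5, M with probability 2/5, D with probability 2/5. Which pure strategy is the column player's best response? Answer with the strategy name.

b2

If the column player plays b1, the row player's expected payoff is (1/5)·8 + (2/5)·12 + (2/5)·11 = 54/5.
If the column player plays b2, the row player's expected payoff is (1/5)·(-2) + (2/5)·6 + (2/5)·(-1) = 8/5.
The column player minimizes the row player's payoff; the smallest is 8/5, so the best response is b2.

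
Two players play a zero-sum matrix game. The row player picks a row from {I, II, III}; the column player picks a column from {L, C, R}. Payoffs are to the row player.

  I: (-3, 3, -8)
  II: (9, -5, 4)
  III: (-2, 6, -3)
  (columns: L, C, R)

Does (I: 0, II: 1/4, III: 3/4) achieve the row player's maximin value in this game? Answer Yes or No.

Against L this mix gives (1/4)·9 + (3/4)·(-2) = 3/4.
Against C this mix gives (1/4)·(-5) + (3/4)·6 = 13/4.
Against R this mix gives (1/4)·4 + (3/4)·(-3) = -5/4.
The column player will play R, holding the row player to -5/4. Shifting weight toward the row that does better against R would raise this floor (the equalizing mix achieves 1/2 against both R and C), so the proposed strategy is not optimal.

No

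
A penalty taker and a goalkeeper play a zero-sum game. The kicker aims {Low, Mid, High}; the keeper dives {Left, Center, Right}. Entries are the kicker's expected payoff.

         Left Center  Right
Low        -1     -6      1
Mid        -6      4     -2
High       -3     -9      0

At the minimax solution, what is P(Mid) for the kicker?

Row minima: Low → -6, Mid → -6, High → -9; maximin = -6.
Column maxima: Left → -1, Center → 4, Right → 1; minimax = -1.
-6 ≠ -1, so there is no saddle point; optimal play is mixed.
High is strictly dominated by Low, so the kicker never plays it.
Right is strictly dominated by Left (it gives the kicker strictly more in every row), so the keeper never plays it.
On the remaining 2×2 (Low, Mid vs Left, Center):
Let the kicker play Low with probability p. Expected payoff against Left: (-1)p + (-6)(1−p) = 5p − 6; against Center: (-6)p + 4(1−p) = −10p + 4.
Setting these equal: 5p − 6 = −10p + 4 ⇒ 15p = 10 ⇒ p = 2/3, and the value is (5)·(2/3) − 6 = -8/3.
For the keeper: with q = P(Left), equating Low's and Mid's payoffs gives 5q − 6 = −10q + 4 ⇒ q = 2/3.

1/3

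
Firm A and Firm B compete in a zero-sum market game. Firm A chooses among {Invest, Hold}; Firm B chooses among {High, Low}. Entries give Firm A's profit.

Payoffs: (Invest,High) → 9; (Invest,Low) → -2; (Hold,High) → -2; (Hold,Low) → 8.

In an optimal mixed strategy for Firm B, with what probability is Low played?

11/21

Row minima: Invest → -2, Hold → -2; maximin = -2.
Column maxima: High → 9, Low → 8; minimax = 8.
-2 ≠ 8, so there is no saddle point; optimal play is mixed.
Let Firm A play Invest with probability p. Expected payoff against High: 9p + (-2)(1−p) = 11p − 2; against Low: (-2)p + 8(1−p) = −10p + 8.
Setting these equal: 11p − 2 = −10p + 8 ⇒ 21p = 10 ⇒ p = 10/21, and the value is (11)·(10/21) − 2 = 68/21.
For Firm B: with q = P(High), equating Invest's and Hold's payoffs gives 11q − 2 = −10q + 8 ⇒ q = 10/21.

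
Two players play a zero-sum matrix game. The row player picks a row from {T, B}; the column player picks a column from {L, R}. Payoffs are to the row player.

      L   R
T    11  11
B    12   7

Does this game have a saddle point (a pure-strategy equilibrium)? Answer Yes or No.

Row minima: T → 11, B → 7; maximin = 11.
Column maxima: L → 12, R → 11; minimax = 11.
maximin = minimax = 11, so a saddle point exists.

Yes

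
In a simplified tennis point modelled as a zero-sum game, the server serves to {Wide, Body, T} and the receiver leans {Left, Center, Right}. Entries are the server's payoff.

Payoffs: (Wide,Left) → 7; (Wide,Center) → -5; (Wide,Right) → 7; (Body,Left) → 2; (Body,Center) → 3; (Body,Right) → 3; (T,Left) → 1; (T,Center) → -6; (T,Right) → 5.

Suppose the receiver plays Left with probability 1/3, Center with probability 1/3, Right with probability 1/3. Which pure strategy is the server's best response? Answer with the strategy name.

Wide

Expected payoff of Wide: (1/3)·7 + (1/3)·(-5) + (1/3)·7 = 3.
Expected payoff of Body: (1/3)·2 + (1/3)·3 + (1/3)·3 = 8/3.
Expected payoff of T: (1/3)·1 + (1/3)·(-6) + (1/3)·5 = 0.
The largest is 3, so the server's best response is Wide.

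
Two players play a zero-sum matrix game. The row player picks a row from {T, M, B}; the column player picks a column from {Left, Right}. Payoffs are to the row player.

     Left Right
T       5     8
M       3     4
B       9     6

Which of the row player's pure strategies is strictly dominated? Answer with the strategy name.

M

T gives a strictly higher payoff than M against every column: 5 > 3, 8 > 4.
So M is strictly dominated and the row player never plays it.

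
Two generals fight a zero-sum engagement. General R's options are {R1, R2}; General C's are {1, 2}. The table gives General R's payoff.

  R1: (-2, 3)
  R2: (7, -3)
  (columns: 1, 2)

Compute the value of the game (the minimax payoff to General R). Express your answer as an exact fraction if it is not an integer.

Row minima: R1 → -2, R2 → -3; maximin = -2.
Column maxima: 1 → 7, 2 → 3; minimax = 3.
-2 ≠ 3, so there is no saddle point; optimal play is mixed.
Let General R play R1 with probability p. Expected payoff against 1: (-2)p + 7(1−p) = −9p + 7; against 2: 3p + (-3)(1−p) = 6p − 3.
Setting these equal: −9p + 7 = 6p − 3 ⇒ −15p = -10 ⇒ p = 2/3, and the value is (-9)·(2/3) + 7 = 1.
For General C: with q = P(1), equating R1's and R2's payoffs gives −5q + 3 = 10q − 3 ⇒ q = 2/5.

1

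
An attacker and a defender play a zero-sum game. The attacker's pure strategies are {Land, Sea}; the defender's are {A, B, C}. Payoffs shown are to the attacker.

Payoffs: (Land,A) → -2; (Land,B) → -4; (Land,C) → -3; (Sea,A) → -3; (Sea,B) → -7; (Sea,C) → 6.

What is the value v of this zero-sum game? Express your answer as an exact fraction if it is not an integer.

Row minima: Land → -4, Sea → -7; maximin = -4.
Column maxima: A → -2, B → -4, C → 6; minimax = -4.
Since maximin = minimax = -4, there is a saddle point and the value is -4.

-4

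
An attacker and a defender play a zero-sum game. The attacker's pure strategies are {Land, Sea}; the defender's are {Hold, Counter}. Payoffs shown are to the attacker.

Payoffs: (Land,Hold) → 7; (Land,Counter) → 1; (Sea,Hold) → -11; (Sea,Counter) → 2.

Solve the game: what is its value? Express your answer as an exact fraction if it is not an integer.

Row minima: Land → 1, Sea → -11; maximin = 1.
Column maxima: Hold → 7, Counter → 2; minimax = 2.
1 ≠ 2, so there is no saddle point; optimal play is mixed.
Let the attacker play Land with probability p. Expected payoff against Hold: 7p + (-11)(1−p) = 18p − 11; against Counter: 1p + 2(1−p) = −p + 2.
Setting these equal: 18p − 11 = −p + 2 ⇒ 19p = 13 ⇒ p = 13/19, and the value is (18)·(13/19) − 11 = 25/19.
For the defender: with q = P(Hold), equating Land's and Sea's payoffs gives 6q + 1 = −13q + 2 ⇒ q = 1/19.

25/19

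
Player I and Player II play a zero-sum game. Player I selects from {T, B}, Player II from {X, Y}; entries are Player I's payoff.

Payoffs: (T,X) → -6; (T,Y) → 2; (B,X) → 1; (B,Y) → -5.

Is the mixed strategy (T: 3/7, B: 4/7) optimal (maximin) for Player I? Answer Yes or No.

Against X this mix gives (3/7)·(-6) + (4/7)·1 = -2.
Against Y this mix gives (3/7)·2 + (4/7)·(-5) = -2.
All of Player II's active replies (X, Y) yield -2, and no column does worse for Player I. The mix makes Player II indifferent and guarantees -2, so it is optimal.

Yes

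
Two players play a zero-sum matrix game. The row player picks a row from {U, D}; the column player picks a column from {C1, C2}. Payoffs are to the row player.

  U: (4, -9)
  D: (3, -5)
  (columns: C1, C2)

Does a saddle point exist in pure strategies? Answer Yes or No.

Yes

Row minima: U → -9, D → -5; maximin = -5.
Column maxima: C1 → 4, C2 → -5; minimax = -5.
maximin = minimax = -5, so a saddle point exists.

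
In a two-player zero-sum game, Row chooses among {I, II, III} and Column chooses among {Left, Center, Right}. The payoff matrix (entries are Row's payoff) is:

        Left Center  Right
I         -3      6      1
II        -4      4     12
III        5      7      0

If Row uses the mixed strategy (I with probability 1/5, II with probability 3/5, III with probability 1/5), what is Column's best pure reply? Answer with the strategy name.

Left

If Column plays Left, Row's expected payoff is (1/5)·(-3) + (3/5)·(-4) + (1/5)·5 = -2.
If Column plays Center, Row's expected payoff is (1/5)·6 + (3/5)·4 + (1/5)·7 = 5.
If Column plays Right, Row's expected payoff is (1/5)·1 + (3/5)·12 + (1/5)·0 = 37/5.
Column minimizes Row's payoff; the smallest is -2, so the best response is Left.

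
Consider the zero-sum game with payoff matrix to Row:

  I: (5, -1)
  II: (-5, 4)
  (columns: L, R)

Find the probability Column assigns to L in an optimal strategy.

Row minima: I → -1, II → -5; maximin = -1.
Column maxima: L → 5, R → 4; minimax = 4.
-1 ≠ 4, so there is no saddle point; optimal play is mixed.
Let Row play I with probability p. Expected payoff against L: 5p + (-5)(1−p) = 10p − 5; against R: (-1)p + 4(1−p) = −5p + 4.
Setting these equal: 10p − 5 = −5p + 4 ⇒ 15p = 9 ⇒ p = 3/5, and the value is (10)·(3/5) − 5 = 1.
For Column: with q = P(L), equating I's and II's payoffs gives 6q − 1 = −9q + 4 ⇒ q = 1/3.

1/3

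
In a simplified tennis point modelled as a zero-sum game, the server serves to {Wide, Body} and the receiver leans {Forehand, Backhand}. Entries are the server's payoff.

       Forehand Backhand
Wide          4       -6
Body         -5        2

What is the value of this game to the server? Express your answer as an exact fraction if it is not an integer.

Row minima: Wide → -6, Body → -5; maximin = -5.
Column maxima: Forehand → 4, Backhand → 2; minimax = 2.
-5 ≠ 2, so there is no saddle point; optimal play is mixed.
Let the server play Wide with probability p. Expected payoff against Forehand: 4p + (-5)(1−p) = 9p − 5; against Backhand: (-6)p + 2(1−p) = −8p + 2.
Setting these equal: 9p − 5 = −8p + 2 ⇒ 17p = 7 ⇒ p = 7/17, and the value is (9)·(7/17) − 5 = -22/17.
For the receiver: with q = P(Forehand), equating Wide's and Body's payoffs gives 10q − 6 = −7q + 2 ⇒ q = 8/17.

-22/17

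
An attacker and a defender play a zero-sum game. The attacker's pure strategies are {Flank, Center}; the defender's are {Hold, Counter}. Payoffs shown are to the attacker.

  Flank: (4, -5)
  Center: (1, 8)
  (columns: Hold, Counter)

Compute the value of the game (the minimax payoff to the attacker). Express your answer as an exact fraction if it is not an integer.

37/16

Row minima: Flank → -5, Center → 1; maximin = 1.
Column maxima: Hold → 4, Counter → 8; minimax = 4.
1 ≠ 4, so there is no saddle point; optimal play is mixed.
Let the attacker play Flank with probability p. Expected payoff against Hold: 4p + 1(1−p) = 3p + 1; against Counter: (-5)p + 8(1−p) = −13p + 8.
Setting these equal: 3p + 1 = −13p + 8 ⇒ 16p = 7 ⇒ p = 7/16, and the value is (3)·(7/16) + 1 = 37/16.
For the defender: with q = P(Hold), equating Flank's and Center's payoffs gives 9q − 5 = −7q + 8 ⇒ q = 13/16.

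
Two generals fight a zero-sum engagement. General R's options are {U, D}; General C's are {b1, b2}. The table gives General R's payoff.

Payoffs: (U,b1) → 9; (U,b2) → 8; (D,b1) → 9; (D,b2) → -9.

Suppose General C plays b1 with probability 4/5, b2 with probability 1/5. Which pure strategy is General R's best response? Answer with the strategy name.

Expected payoff of U: (4/5)·9 + (1/5)·8 = 44/5.
Expected payoff of D: (4/5)·9 + (1/5)·(-9) = 27/5.
The largest is 44/5, so General R's best response is U.

U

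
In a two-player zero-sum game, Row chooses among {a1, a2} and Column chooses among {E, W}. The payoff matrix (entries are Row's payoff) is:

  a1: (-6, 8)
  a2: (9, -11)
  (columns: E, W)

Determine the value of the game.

3/17

Row minima: a1 → -6, a2 → -11; maximin = -6.
Column maxima: E → 9, W → 8; minimax = 8.
-6 ≠ 8, so there is no saddle point; optimal play is mixed.
Let Row play a1 with probability p. Expected payoff against E: (-6)p + 9(1−p) = −15p + 9; against W: 8p + (-11)(1−p) = 19p − 11.
Setting these equal: −15p + 9 = 19p − 11 ⇒ −34p = -20 ⇒ p = 10/17, and the value is (-15)·(10/17) + 9 = 3/17.
For Column: with q = P(E), equating a1's and a2's payoffs gives −14q + 8 = 20q − 11 ⇒ q = 19/34.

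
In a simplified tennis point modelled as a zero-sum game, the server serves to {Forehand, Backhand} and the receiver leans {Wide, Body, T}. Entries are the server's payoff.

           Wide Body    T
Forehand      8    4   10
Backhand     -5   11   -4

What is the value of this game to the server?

Row minima: Forehand → 4, Backhand → -5; maximin = 4.
Column maxima: Wide → 8, Body → 11, T → 10; minimax = 8.
4 ≠ 8, so there is no saddle point; optimal play is mixed.
T is strictly dominated by Wide (it gives the server strictly more in every row), so the receiver never plays it.
On the remaining 2×2 (Forehand, Backhand vs Wide, Body):
Let the server play Forehand with probability p. Expected payoff against Wide: 8p + (-5)(1−p) = 13p − 5; against Body: 4p + 11(1−p) = −7p + 11.
Setting these equal: 13p − 5 = −7p + 11 ⇒ 20p = 16 ⇒ p = 4/5, and the value is (13)·(4/5) − 5 = 27/5.
For the receiver: with q = P(Wide), equating Forehand's and Backhand's payoffs gives 4q + 4 = −16q + 11 ⇒ q = 7/20.

27/5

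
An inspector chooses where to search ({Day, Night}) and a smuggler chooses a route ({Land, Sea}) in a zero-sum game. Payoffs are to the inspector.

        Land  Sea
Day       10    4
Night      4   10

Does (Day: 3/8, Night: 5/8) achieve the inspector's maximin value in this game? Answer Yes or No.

Against Land this mix gives (3/8)·10 + (5/8)·4 = 25/4.
Against Sea this mix gives (3/8)·4 + (5/8)·10 = 31/4.
The smuggler will play Land, holding the inspector to 25/4. Shifting weight toward the row that does better against Land would raise this floor (the equalizing mix achieves 7 against both Land and Sea), so the proposed strategy is not optimal.

No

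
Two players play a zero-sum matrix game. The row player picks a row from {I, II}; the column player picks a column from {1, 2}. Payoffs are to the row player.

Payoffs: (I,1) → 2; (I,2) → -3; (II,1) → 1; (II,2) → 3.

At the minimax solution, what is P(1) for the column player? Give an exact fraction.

Row minima: I → -3, II → 1; maximin = 1.
Column maxima: 1 → 2, 2 → 3; minimax = 2.
1 ≠ 2, so there is no saddle point; optimal play is mixed.
Let the row player play I with probability p. Expected payoff against 1: 2p + 1(1−p) = p + 1; against 2: (-3)p + 3(1−p) = −6p + 3.
Setting these equal: p + 1 = −6p + 3 ⇒ 7p = 2 ⇒ p = 2/7, and the value is (1)·(2/7) + 1 = 9/7.
For the column player: with q = P(1), equating I's and II's payoffs gives 5q − 3 = −2q + 3 ⇒ q = 6/7.

6/7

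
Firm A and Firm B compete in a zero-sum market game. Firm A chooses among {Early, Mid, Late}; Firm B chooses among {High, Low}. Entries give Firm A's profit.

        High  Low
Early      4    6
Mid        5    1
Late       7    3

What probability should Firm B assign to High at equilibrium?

Row minima: Early → 4, Mid → 1, Late → 3; maximin = 4.
Column maxima: High → 7, Low → 6; minimax = 6.
4 ≠ 6, so there is no saddle point; optimal play is mixed.
Mid is strictly dominated by Late, so Firm A never plays it.
On the remaining 2×2 (Early, Late vs High, Low):
Let Firm A play Early with probability p. Expected payoff against High: 4p + 7(1−p) = −3p + 7; against Low: 6p + 3(1−p) = 3p + 3.
Setting these equal: −3p + 7 = 3p + 3 ⇒ −6p = -4 ⇒ p = 2/3, and the value is (-3)·(2/3) + 7 = 5.
For Firm B: with q = P(High), equating Early's and Late's payoffs gives −2q + 6 = 4q + 3 ⇒ q = 1/2.

1/2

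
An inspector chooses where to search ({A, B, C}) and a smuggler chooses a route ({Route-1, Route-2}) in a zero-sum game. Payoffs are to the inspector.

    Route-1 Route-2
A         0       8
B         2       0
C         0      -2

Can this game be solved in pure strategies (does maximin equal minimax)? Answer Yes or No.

Row minima: A → 0, B → 0, C → -2; maximin = 0.
Column maxima: Route-1 → 2, Route-2 → 8; minimax = 2.
0 ≠ 2, so no pure-strategy equilibrium exists.

No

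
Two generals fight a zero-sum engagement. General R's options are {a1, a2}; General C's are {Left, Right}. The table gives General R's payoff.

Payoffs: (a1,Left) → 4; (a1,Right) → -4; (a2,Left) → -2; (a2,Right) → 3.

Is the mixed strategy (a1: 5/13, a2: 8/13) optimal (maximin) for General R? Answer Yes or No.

Yes

Against Left this mix gives (5/13)·4 + (8/13)·(-2) = 4/13.
Against Right this mix gives (5/13)·(-4) + (8/13)·3 = 4/13.
All of General C's active replies (Left, Right) yield 4/13, and no column does worse for General R. The mix makes General C indifferent and guarantees 4/13, so it is optimal.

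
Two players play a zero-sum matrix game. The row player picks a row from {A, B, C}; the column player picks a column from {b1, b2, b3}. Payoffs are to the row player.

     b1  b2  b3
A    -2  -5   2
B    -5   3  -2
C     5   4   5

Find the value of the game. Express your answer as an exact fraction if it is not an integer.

Row minima: A → -5, B → -5, C → 4; maximin = 4.
Column maxima: b1 → 5, b2 → 4, b3 → 5; minimax = 4.
Since maximin = minimax = 4, there is a saddle point and the value is 4.

4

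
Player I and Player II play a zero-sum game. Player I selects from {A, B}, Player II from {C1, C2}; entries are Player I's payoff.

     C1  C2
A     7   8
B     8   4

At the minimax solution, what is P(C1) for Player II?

Row minima: A → 7, B → 4; maximin = 7.
Column maxima: C1 → 8, C2 → 8; minimax = 8.
7 ≠ 8, so there is no saddle point; optimal play is mixed.
Let Player I play A with probability p. Expected payoff against C1: 7p + 8(1−p) = −p + 8; against C2: 8p + 4(1−p) = 4p + 4.
Setting these equal: −p + 8 = 4p + 4 ⇒ −5p = -4 ⇒ p = 4/5, and the value is (-1)·(4/5) + 8 = 36/5.
For Player II: with q = P(C1), equating A's and B's payoffs gives −q + 8 = 4q + 4 ⇒ q = 4/5.

4/5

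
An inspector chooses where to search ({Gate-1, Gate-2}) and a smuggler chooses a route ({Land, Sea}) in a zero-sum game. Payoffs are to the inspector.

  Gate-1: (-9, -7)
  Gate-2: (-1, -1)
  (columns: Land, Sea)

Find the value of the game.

-1

Row minima: Gate-1 → -9, Gate-2 → -1; maximin = -1.
Column maxima: Land → -1, Sea → -1; minimax = -1.
Since maximin = minimax = -1, there is a saddle point and the value is -1.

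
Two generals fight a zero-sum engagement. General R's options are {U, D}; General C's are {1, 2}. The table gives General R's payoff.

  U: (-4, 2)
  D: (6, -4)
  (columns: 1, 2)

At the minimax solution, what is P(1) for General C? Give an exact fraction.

3/8

Row minima: U → -4, D → -4; maximin = -4.
Column maxima: 1 → 6, 2 → 2; minimax = 2.
-4 ≠ 2, so there is no saddle point; optimal play is mixed.
Let General R play U with probability p. Expected payoff against 1: (-4)p + 6(1−p) = −10p + 6; against 2: 2p + (-4)(1−p) = 6p − 4.
Setting these equal: −10p + 6 = 6p − 4 ⇒ −16p = -10 ⇒ p = 5/8, and the value is (-10)·(5/8) + 6 = -1/4.
For General C: with q = P(1), equating U's and D's payoffs gives −6q + 2 = 10q − 4 ⇒ q = 3/8.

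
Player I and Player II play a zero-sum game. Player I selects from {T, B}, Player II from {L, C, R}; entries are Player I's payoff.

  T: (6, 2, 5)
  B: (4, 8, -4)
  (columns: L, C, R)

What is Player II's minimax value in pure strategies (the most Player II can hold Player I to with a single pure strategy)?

Column maxima: L → 6, C → 8, R → 5.
The smallest of these is 5.

5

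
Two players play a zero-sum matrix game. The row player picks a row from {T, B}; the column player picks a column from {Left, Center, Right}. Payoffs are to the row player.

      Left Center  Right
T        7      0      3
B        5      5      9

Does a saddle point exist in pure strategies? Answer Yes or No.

Row minima: T → 0, B → 5; maximin = 5.
Column maxima: Left → 7, Center → 5, Right → 9; minimax = 5.
maximin = minimax = 5, so a saddle point exists.

Yes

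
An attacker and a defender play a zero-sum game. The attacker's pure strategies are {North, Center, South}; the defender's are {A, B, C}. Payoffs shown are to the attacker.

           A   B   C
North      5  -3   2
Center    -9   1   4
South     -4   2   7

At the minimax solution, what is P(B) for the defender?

Row minima: North → -3, Center → -9, South → -4; maximin = -3.
Column maxima: A → 5, B → 2, C → 7; minimax = 2.
-3 ≠ 2, so there is no saddle point; optimal play is mixed.
Center is strictly dominated by South, so the attacker never plays it.
C is strictly dominated by B (it gives the attacker strictly more in every row), so the defender never plays it.
On the remaining 2×2 (North, South vs A, B):
Let the attacker play North with probability p. Expected payoff against A: 5p + (-4)(1−p) = 9p − 4; against B: (-3)p + 2(1−p) = −5p + 2.
Setting these equal: 9p − 4 = −5p + 2 ⇒ 14p = 6 ⇒ p = 3/7, and the value is (9)·(3/7) − 4 = -1/7.
For the defender: with q = P(A), equating North's and South's payoffs gives 8q − 3 = −6q + 2 ⇒ q = 5/14.

9/14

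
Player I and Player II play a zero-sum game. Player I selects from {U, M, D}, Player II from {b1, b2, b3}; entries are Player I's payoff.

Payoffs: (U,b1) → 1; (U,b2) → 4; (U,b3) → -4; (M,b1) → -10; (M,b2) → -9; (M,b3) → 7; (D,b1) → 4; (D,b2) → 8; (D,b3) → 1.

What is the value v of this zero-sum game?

Row minima: U → -4, M → -10, D → 1; maximin = 1.
Column maxima: b1 → 4, b2 → 8, b3 → 7; minimax = 4.
1 ≠ 4, so there is no saddle point; optimal play is mixed.
U is strictly dominated by D, so Player I never plays it.
b2 is strictly dominated by b1 (it gives Player I strictly more in every row), so Player II never plays it.
On the remaining 2×2 (M, D vs b1, b3):
Let Player I play M with probability p. Expected payoff against b1: (-10)p + 4(1−p) = −14p + 4; against b3: 7p + 1(1−p) = 6p + 1.
Setting these equal: −14p + 4 = 6p + 1 ⇒ −20p = -3 ⇒ p = 3/20, and the value is (-14)·(3/20) + 4 = 19/10.
For Player II: with q = P(b1), equating M's and D's payoffs gives −17q + 7 = 3q + 1 ⇒ q = 3/10.

19/10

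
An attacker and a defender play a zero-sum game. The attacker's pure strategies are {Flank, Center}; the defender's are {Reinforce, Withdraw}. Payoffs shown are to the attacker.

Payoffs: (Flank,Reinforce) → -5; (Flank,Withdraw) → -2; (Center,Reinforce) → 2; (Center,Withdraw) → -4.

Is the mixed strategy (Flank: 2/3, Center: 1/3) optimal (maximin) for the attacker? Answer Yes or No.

Yes

Against Reinforce this mix gives (2/3)·(-5) + (1/3)·2 = -8/3.
Against Withdraw this mix gives (2/3)·(-2) + (1/3)·(-4) = -8/3.
All of the defender's active replies (Reinforce, Withdraw) yield -8/3, and no column does worse for the attacker. The mix makes the defender indifferent and guarantees -8/3, so it is optimal.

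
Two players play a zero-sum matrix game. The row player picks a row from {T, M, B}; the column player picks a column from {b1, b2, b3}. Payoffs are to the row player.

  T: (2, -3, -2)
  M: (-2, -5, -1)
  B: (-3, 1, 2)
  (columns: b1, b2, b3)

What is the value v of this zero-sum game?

-7/9

Row minima: T → -3, M → -5, B → -3; maximin = -3.
Column maxima: b1 → 2, b2 → 1, b3 → 2; minimax = 1.
-3 ≠ 1, so there is no saddle point; optimal play is mixed.
b3 is strictly dominated by b2 (it gives the row player strictly more in every row), so the column player never plays it.
With b3 eliminated, M is strictly dominated by T (T gives the row player strictly more in every remaining column), so the row player never plays it.
On the remaining 2×2 (T, B vs b1, b2):
Let the row player play T with probability p. Expected payoff against b1: 2p + (-3)(1−p) = 5p − 3; against b2: (-3)p + 1(1−p) = −4p + 1.
Setting these equal: 5p − 3 = −4p + 1 ⇒ 9p = 4 ⇒ p = 4/9, and the value is (5)·(4/9) − 3 = -7/9.
For the column player: with q = P(b1), equating T's and B's payoffs gives 5q − 3 = −4q + 1 ⇒ q = 4/9.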